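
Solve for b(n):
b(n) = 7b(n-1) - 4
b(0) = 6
First-order linear non-homogeneous.
Homogeneous solution: b_h(n) = A·(7)^n.
Try constant particular solution b_p = K: K = 7K - 4 ⇒ K = \frac{2}{3}.
General: b(n) = A·(7)^n + \frac{2}{3}.
Apply b(0) = 6: A + \frac{2}{3} = 6 ⇒ A = \frac{16}{3}.
So b(n) = \frac{16 \cdot 7^{n}}{3} + \frac{2}{3}.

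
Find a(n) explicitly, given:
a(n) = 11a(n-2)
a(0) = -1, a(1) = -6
Characteristic equation: x² - 11 = 0.
Discriminant Δ = (0)² + 4·(11) = 44.
Roots r₁,₂ = (0 ± √44)/2, so r₁ = \sqrt{11}, r₂ = - \sqrt{11}.
General solution: a(n) = A·r₁^n + B·r₂^n.
From the initial conditions, A + B = -1 and r₁A + r₂B = -6.
Since r₁ - r₂ = √44: A = (-6 - (-1)r₂)/√44 = - \frac{3 \sqrt{11}}{11} - \frac{1}{2}, and B = -1 - A = - \frac{1}{2} + \frac{3 \sqrt{11}}{11}.
So a(n) = \left(- \frac{3 \sqrt{11}}{11} - \frac{1}{2}\right)\left(\sqrt{11}\right)^n + \left(- \frac{1}{2} + \frac{3 \sqrt{11}}{11}\right)\left(- \sqrt{11}\right)^n.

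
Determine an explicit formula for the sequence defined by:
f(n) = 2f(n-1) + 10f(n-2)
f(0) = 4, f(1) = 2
Characteristic equation: x² - 2x - 10 = 0.
Discriminant Δ = (2)² + 4·(10) = 44.
Roots r₁,₂ = (2 ± √44)/2, so r₁ = 1 + \sqrt{11}, r₂ = 1 - \sqrt{11}.
General solution: f(n) = A·r₁^n + B·r₂^n.
From the initial conditions, A + B = 4 and r₁A + r₂B = 2.
Since r₁ - r₂ = √44: A = (2 - (4)r₂)/√44 = 2 - \frac{\sqrt{11}}{11}, and B = 4 - A = \frac{\sqrt{11}}{11} + 2.
So f(n) = \left(2 - \frac{\sqrt{11}}{11}\right)\left(1 + \sqrt{11}\right)^n + \left(\frac{\sqrt{11}}{11} + 2\right)\left(1 - \sqrt{11}\right)^n.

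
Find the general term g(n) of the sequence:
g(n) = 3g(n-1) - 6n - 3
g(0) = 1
First-order linear with linear forcing.
Homogeneous solution: g_h(n) = A·(3)^n.
Try particular g_p(n) = pn + q. Substituting:
  pn + q = 3(p(n-1) + q) - 6n - 3.
Matching the n-coefficient: p = 3p - 6 ⇒ p = 3.
Matching constants: q = -3p + 3q - 3 ⇒ q = 6.
General: g(n) = A·(3)^n + 3 n + 6.
Apply g(0) = 1: A + 6 = 1 ⇒ A = -5.
So g(n) = - 5 \cdot 3^{n} + 3 n + 6.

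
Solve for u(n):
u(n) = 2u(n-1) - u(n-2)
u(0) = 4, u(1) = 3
Characteristic equation: x² - 2x + 1 = 0, which is (x - (1))².
Repeated root r = 1.
General solution: u(n) = (A + Bn)·(1)^n.
From u(0) = 4: A = 4.
From u(1) = 3: (A + B)·(1) = 3 ⇒ B = -1.
So u(n) = \left(4 - n\right) \cdot (1)^n.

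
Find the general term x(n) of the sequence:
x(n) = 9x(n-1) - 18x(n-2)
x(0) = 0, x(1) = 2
Characteristic equation: x² - 9x + 18 = 0, which factors as (x - (3))(x - (6)) = 0.
Roots r₁ = 3, r₂ = 6 (distinct).
General solution: x(n) = A·(3)^n + B·(6)^n.
From x(0) = 0: A + B = 0.
From x(1) = 2: 3A + 6B = 2.
Solving: A = - \frac{2}{3}, B = \frac{2}{3}.
So x(n) = - \frac{2 \cdot 3^{n}}{3} + \frac{2 \cdot 6^{n}}{3}.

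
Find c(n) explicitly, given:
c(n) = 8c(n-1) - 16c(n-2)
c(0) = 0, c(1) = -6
Characteristic equation: x² - 8x + 16 = 0, which is (x - (4))².
Repeated root r = 4.
General solution: c(n) = (A + Bn)·(4)^n.
From c(0) = 0: A = 0.
From c(1) = -6: (A + B)·(4) = -6 ⇒ B = - \frac{3}{2}.
So c(n) = \left(- \frac{3 n}{2}\right) \cdot (4)^n.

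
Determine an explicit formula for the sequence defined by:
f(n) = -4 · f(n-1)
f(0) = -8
Pure geometric recurrence with ratio -4.
By induction f(n) = f(0) · (-4)^n = - 8 \left(-4\right)^{n}.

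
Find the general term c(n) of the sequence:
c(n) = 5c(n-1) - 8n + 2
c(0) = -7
First-order linear with linear forcing.
Homogeneous solution: c_h(n) = A·(5)^n.
Try particular c_p(n) = pn + q. Substituting:
  pn + q = 5(p(n-1) + q) - 8n + 2.
Matching the n-coefficient: p = 5p - 8 ⇒ p = 2.
Matching constants: q = -5p + 5q + 2 ⇒ q = 2.
General: c(n) = A·(5)^n + 2 n + 2.
Apply c(0) = -7: A + 2 = -7 ⇒ A = -9.
So c(n) = - 9 \cdot 5^{n} + 2 n + 2.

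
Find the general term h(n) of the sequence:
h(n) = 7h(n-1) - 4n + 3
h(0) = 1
First-order linear with linear forcing.
Homogeneous solution: h_h(n) = A·(7)^n.
Try particular h_p(n) = pn + q. Substituting:
  pn + q = 7(p(n-1) + q) - 4n + 3.
Matching the n-coefficient: p = 7p - 4 ⇒ p = \frac{2}{3}.
Matching constants: q = -7p + 7q + 3 ⇒ q = \frac{5}{18}.
General: h(n) = A·(7)^n + \frac{2 n}{3} + \frac{5}{18}.
Apply h(0) = 1: A + \frac{5}{18} = 1 ⇒ A = \frac{13}{18}.
So h(n) = \frac{13 \cdot 7^{n}}{18} + \frac{2 n}{3} + \frac{5}{18}.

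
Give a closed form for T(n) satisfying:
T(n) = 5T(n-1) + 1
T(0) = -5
First-order linear non-homogeneous.
Homogeneous solution: T_h(n) = A·(5)^n.
Try constant particular solution T_p = K: K = 5K + 1 ⇒ K = - \frac{1}{4}.
General: T(n) = A·(5)^n - \frac{1}{4}.
Apply T(0) = -5: A - \frac{1}{4} = -5 ⇒ A = - \frac{19}{4}.
So T(n) = - \frac{19 \cdot 5^{n}}{4} - \frac{1}{4}.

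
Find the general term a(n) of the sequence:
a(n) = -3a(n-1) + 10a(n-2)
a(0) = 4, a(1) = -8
Characteristic equation: x² + 3x - 10 = 0, which factors as (x - (2))(x - (-5)) = 0.
Roots r₁ = 2, r₂ = -5 (distinct).
General solution: a(n) = A·(2)^n + B·(-5)^n.
From a(0) = 4: A + B = 4.
From a(1) = -8: 2A - 5B = -8.
Solving: A = \frac{12}{7}, B = \frac{16}{7}.
So a(n) = \frac{16 \left(-5\right)^{n}}{7} + \frac{12 \cdot 2^{n}}{7}.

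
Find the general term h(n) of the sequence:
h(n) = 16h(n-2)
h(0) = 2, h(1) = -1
Characteristic equation: x² - 16 = 0, which factors as (x - (4))(x - (-4)) = 0.
Roots r₁ = 4, r₂ = -4 (distinct).
General solution: h(n) = A·(4)^n + B·(-4)^n.
From h(0) = 2: A + B = 2.
From h(1) = -1: 4A - 4B = -1.
Solving: A = \frac{7}{8}, B = \frac{9}{8}.
So h(n) = \frac{9 \left(-4\right)^{n}}{8} + \frac{7 \cdot 4^{n}}{8}.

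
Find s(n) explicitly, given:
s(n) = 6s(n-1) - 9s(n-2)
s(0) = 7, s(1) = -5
Characteristic equation: x² - 6x + 9 = 0, which is (x - (3))².
Repeated root r = 3.
General solution: s(n) = (A + Bn)·(3)^n.
From s(0) = 7: A = 7.
From s(1) = -5: (A + B)·(3) = -5 ⇒ B = - \frac{26}{3}.
So s(n) = \left(7 - \frac{26 n}{3}\right) \cdot (3)^n.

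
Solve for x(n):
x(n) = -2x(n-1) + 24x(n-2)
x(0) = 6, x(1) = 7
Characteristic equation: x² + 2x - 24 = 0, which factors as (x - (4))(x - (-6)) = 0.
Roots r₁ = 4, r₂ = -6 (distinct).
General solution: x(n) = A·(4)^n + B·(-6)^n.
From x(0) = 6: A + B = 6.
From x(1) = 7: 4A - 6B = 7.
Solving: A = \frac{43}{10}, B = \frac{17}{10}.
So x(n) = \frac{17 \left(-6\right)^{n}}{10} + \frac{43 \cdot 4^{n}}{10}.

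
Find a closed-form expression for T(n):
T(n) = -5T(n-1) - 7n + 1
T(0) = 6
First-order linear with linear forcing.
Homogeneous solution: T_h(n) = A·(-5)^n.
Try particular T_p(n) = pn + q. Substituting:
  pn + q = -5(p(n-1) + q) - 7n + 1.
Matching the n-coefficient: p = -5p - 7 ⇒ p = - \frac{7}{6}.
Matching constants: q = 5p - 5q + 1 ⇒ q = - \frac{29}{36}.
General: T(n) = A·(-5)^n - \frac{7 n}{6} - \frac{29}{36}.
Apply T(0) = 6: A - \frac{29}{36} = 6 ⇒ A = \frac{245}{36}.
So T(n) = \frac{245 \left(-5\right)^{n}}{36} - \frac{7 n}{6} - \frac{29}{36}.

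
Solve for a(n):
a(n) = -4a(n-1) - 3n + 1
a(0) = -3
First-order linear with linear forcing.
Homogeneous solution: a_h(n) = A·(-4)^n.
Try particular a_p(n) = pn + q. Substituting:
  pn + q = -4(p(n-1) + q) - 3n + 1.
Matching the n-coefficient: p = -4p - 3 ⇒ p = - \frac{3}{5}.
Matching constants: q = 4p - 4q + 1 ⇒ q = - \frac{7}{25}.
General: a(n) = A·(-4)^n - \frac{3 n}{5} - \frac{7}{25}.
Apply a(0) = -3: A - \frac{7}{25} = -3 ⇒ A = - \frac{68}{25}.
So a(n) = - \frac{68 \left(-4\right)^{n}}{25} - \frac{3 n}{5} - \frac{7}{25}.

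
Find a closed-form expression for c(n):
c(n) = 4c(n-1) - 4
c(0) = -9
First-order linear non-homogeneous.
Homogeneous solution: c_h(n) = A·(4)^n.
Try constant particular solution c_p = K: K = 4K - 4 ⇒ K = \frac{4}{3}.
General: c(n) = A·(4)^n + \frac{4}{3}.
Apply c(0) = -9: A + \frac{4}{3} = -9 ⇒ A = - \frac{31}{3}.
So c(n) = \frac{4}{3} - \frac{31 \cdot 4^{n}}{3}.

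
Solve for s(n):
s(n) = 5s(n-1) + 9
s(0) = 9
First-order linear non-homogeneous.
Homogeneous solution: s_h(n) = A·(5)^n.
Try constant particular solution s_p = K: K = 5K + 9 ⇒ K = - \frac{9}{4}.
General: s(n) = A·(5)^n - \frac{9}{4}.
Apply s(0) = 9: A - \frac{9}{4} = 9 ⇒ A = \frac{45}{4}.
So s(n) = \frac{45 \cdot 5^{n}}{4} - \frac{9}{4}.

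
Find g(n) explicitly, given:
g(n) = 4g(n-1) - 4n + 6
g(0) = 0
First-order linear with linear forcing.
Homogeneous solution: g_h(n) = A·(4)^n.
Try particular g_p(n) = pn + q. Substituting:
  pn + q = 4(p(n-1) + q) - 4n + 6.
Matching the n-coefficient: p = 4p - 4 ⇒ p = \frac{4}{3}.
Matching constants: q = -4p + 4q + 6 ⇒ q = - \frac{2}{9}.
General: g(n) = A·(4)^n + \frac{4 n}{3} - \frac{2}{9}.
Apply g(0) = 0: A - \frac{2}{9} = 0 ⇒ A = \frac{2}{9}.
So g(n) = \frac{2 \cdot 4^{n}}{9} + \frac{4 n}{3} - \frac{2}{9}.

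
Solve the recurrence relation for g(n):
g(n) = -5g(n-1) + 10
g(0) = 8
First-order linear non-homogeneous.
Homogeneous solution: g_h(n) = A·(-5)^n.
Try constant particular solution g_p = K: K = -5K + 10 ⇒ K = \frac{5}{3}.
General: g(n) = A·(-5)^n + \frac{5}{3}.
Apply g(0) = 8: A + \frac{5}{3} = 8 ⇒ A = \frac{19}{3}.
So g(n) = \frac{19 \left(-5\right)^{n}}{3} + \frac{5}{3}.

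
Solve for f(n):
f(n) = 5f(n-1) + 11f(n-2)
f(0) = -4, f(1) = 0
Characteristic equation: x² - 5x - 11 = 0.
Discriminant Δ = (5)² + 4·(11) = 69.
Roots r₁,₂ = (5 ± √69)/2, so r₁ = \frac{5}{2} + \frac{\sqrt{69}}{2}, r₂ = \frac{5}{2} - \frac{\sqrt{69}}{2}.
General solution: f(n) = A·r₁^n + B·r₂^n.
From the initial conditions, A + B = -4 and r₁A + r₂B = 0.
Since r₁ - r₂ = √69: A = (0 - (-4)r₂)/√69 = -2 + \frac{10 \sqrt{69}}{69}, and B = -4 - A = -2 - \frac{10 \sqrt{69}}{69}.
So f(n) = \left(-2 + \frac{10 \sqrt{69}}{69}\right)\left(\frac{5}{2} + \frac{\sqrt{69}}{2}\right)^n + \left(-2 - \frac{10 \sqrt{69}}{69}\right)\left(\frac{5}{2} - \frac{\sqrt{69}}{2}\right)^n.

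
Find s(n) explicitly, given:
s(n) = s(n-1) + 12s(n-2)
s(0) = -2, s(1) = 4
Characteristic equation: x² - x - 12 = 0, which factors as (x - (4))(x - (-3)) = 0.
Roots r₁ = 4, r₂ = -3 (distinct).
General solution: s(n) = A·(4)^n + B·(-3)^n.
From s(0) = -2: A + B = -2.
From s(1) = 4: 4A - 3B = 4.
Solving: A = - \frac{2}{7}, B = - \frac{12}{7}.
So s(n) = - \frac{12 \left(-3\right)^{n}}{7} - \frac{2 \cdot 4^{n}}{7}.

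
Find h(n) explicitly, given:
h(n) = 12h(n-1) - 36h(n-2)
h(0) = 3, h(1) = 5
Characteristic equation: x² - 12x + 36 = 0, which is (x - (6))².
Repeated root r = 6.
General solution: h(n) = (A + Bn)·(6)^n.
From h(0) = 3: A = 3.
From h(1) = 5: (A + B)·(6) = 5 ⇒ B = - \frac{13}{6}.
So h(n) = \left(3 - \frac{13 n}{6}\right) \cdot (6)^n.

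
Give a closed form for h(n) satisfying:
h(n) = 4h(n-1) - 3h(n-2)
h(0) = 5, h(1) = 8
Characteristic equation: x² - 4x + 3 = 0, which factors as (x - (1))(x - (3)) = 0.
Roots r₁ = 1, r₂ = 3 (distinct).
General solution: h(n) = A·(1)^n + B·(3)^n.
From h(0) = 5: A + B = 5.
From h(1) = 8: A + 3B = 8.
Solving: A = \frac{7}{2}, B = \frac{3}{2}.
So h(n) = \frac{3 \cdot 3^{n}}{2} + \frac{7}{2}.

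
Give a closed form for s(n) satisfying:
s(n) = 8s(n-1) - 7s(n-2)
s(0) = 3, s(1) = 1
Characteristic equation: x² - 8x + 7 = 0, which factors as (x - (1))(x - (7)) = 0.
Roots r₁ = 1, r₂ = 7 (distinct).
General solution: s(n) = A·(1)^n + B·(7)^n.
From s(0) = 3: A + B = 3.
From s(1) = 1: A + 7B = 1.
Solving: A = \frac{10}{3}, B = - \frac{1}{3}.
So s(n) = \frac{10}{3} - \frac{7^{n}}{3}.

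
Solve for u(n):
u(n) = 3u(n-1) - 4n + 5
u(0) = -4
First-order linear with linear forcing.
Homogeneous solution: u_h(n) = A·(3)^n.
Try particular u_p(n) = pn + q. Substituting:
  pn + q = 3(p(n-1) + q) - 4n + 5.
Matching the n-coefficient: p = 3p - 4 ⇒ p = 2.
Matching constants: q = -3p + 3q + 5 ⇒ q = \frac{1}{2}.
General: u(n) = A·(3)^n + 2 n + \frac{1}{2}.
Apply u(0) = -4: A + \frac{1}{2} = -4 ⇒ A = - \frac{9}{2}.
So u(n) = - \frac{9 \cdot 3^{n}}{2} + 2 n + \frac{1}{2}.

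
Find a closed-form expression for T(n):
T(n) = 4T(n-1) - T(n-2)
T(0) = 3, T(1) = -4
Characteristic equation: x² - 4x + 1 = 0.
Discriminant Δ = (4)² + 4·(-1) = 12.
Roots r₁,₂ = (4 ± √12)/2, so r₁ = \sqrt{3} + 2, r₂ = 2 - \sqrt{3}.
General solution: T(n) = A·r₁^n + B·r₂^n.
From the initial conditions, A + B = 3 and r₁A + r₂B = -4.
Since r₁ - r₂ = √12: A = (-4 - (3)r₂)/√12 = \frac{3}{2} - \frac{5 \sqrt{3}}{3}, and B = 3 - A = \frac{3}{2} + \frac{5 \sqrt{3}}{3}.
So T(n) = \left(\frac{3}{2} - \frac{5 \sqrt{3}}{3}\right)\left(\sqrt{3} + 2\right)^n + \left(\frac{3}{2} + \frac{5 \sqrt{3}}{3}\right)\left(2 - \sqrt{3}\right)^n.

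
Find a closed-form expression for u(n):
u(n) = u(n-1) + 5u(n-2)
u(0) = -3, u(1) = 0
Characteristic equation: x² - x - 5 = 0.
Discriminant Δ = (1)² + 4·(5) = 21.
Roots r₁,₂ = (1 ± √21)/2, so r₁ = \frac{1}{2} + \frac{\sqrt{21}}{2}, r₂ = \frac{1}{2} - \frac{\sqrt{21}}{2}.
General solution: u(n) = A·r₁^n + B·r₂^n.
From the initial conditions, A + B = -3 and r₁A + r₂B = 0.
Since r₁ - r₂ = √21: A = (0 - (-3)r₂)/√21 = - \frac{3}{2} + \frac{\sqrt{21}}{14}, and B = -3 - A = - \frac{3}{2} - \frac{\sqrt{21}}{14}.
So u(n) = \left(- \frac{3}{2} + \frac{\sqrt{21}}{14}\right)\left(\frac{1}{2} + \frac{\sqrt{21}}{2}\right)^n + \left(- \frac{3}{2} - \frac{\sqrt{21}}{14}\right)\left(\frac{1}{2} - \frac{\sqrt{21}}{2}\right)^n.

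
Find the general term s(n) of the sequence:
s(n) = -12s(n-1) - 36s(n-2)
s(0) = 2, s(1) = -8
Characteristic equation: x² + 12x + 36 = 0, which is (x - (-6))².
Repeated root r = -6.
General solution: s(n) = (A + Bn)·(-6)^n.
From s(0) = 2: A = 2.
From s(1) = -8: (A + B)·(-6) = -8 ⇒ B = - \frac{2}{3}.
So s(n) = \left(2 - \frac{2 n}{3}\right) \cdot (-6)^n.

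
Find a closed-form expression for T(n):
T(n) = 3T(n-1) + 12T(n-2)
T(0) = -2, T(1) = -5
Characteristic equation: x² - 3x - 12 = 0.
Discriminant Δ = (3)² + 4·(12) = 57.
Roots r₁,₂ = (3 ± √57)/2, so r₁ = \frac{3}{2} + \frac{\sqrt{57}}{2}, r₂ = \frac{3}{2} - \frac{\sqrt{57}}{2}.
General solution: T(n) = A·r₁^n + B·r₂^n.
From the initial conditions, A + B = -2 and r₁A + r₂B = -5.
Since r₁ - r₂ = √57: A = (-5 - (-2)r₂)/√57 = -1 - \frac{2 \sqrt{57}}{57}, and B = -2 - A = -1 + \frac{2 \sqrt{57}}{57}.
So T(n) = \left(-1 - \frac{2 \sqrt{57}}{57}\right)\left(\frac{3}{2} + \frac{\sqrt{57}}{2}\right)^n + \left(-1 + \frac{2 \sqrt{57}}{57}\right)\left(\frac{3}{2} - \frac{\sqrt{57}}{2}\right)^n.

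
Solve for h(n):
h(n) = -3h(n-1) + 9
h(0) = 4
First-order linear non-homogeneous.
Homogeneous solution: h_h(n) = A·(-3)^n.
Try constant particular solution h_p = K: K = -3K + 9 ⇒ K = \frac{9}{4}.
General: h(n) = A·(-3)^n + \frac{9}{4}.
Apply h(0) = 4: A + \frac{9}{4} = 4 ⇒ A = \frac{7}{4}.
So h(n) = \frac{7 \left(-3\right)^{n}}{4} + \frac{9}{4}.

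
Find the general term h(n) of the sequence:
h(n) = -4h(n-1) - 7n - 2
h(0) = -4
First-order linear with linear forcing.
Homogeneous solution: h_h(n) = A·(-4)^n.
Try particular h_p(n) = pn + q. Substituting:
  pn + q = -4(p(n-1) + q) - 7n - 2.
Matching the n-coefficient: p = -4p - 7 ⇒ p = - \frac{7}{5}.
Matching constants: q = 4p - 4q - 2 ⇒ q = - \frac{38}{25}.
General: h(n) = A·(-4)^n - \frac{7 n}{5} - \frac{38}{25}.
Apply h(0) = -4: A - \frac{38}{25} = -4 ⇒ A = - \frac{62}{25}.
So h(n) = - \frac{62 \left(-4\right)^{n}}{25} - \frac{7 n}{5} - \frac{38}{25}.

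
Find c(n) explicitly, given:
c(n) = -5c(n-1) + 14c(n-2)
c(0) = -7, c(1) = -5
Characteristic equation: x² + 5x - 14 = 0, which factors as (x - (2))(x - (-7)) = 0.
Roots r₁ = 2, r₂ = -7 (distinct).
General solution: c(n) = A·(2)^n + B·(-7)^n.
From c(0) = -7: A + B = -7.
From c(1) = -5: 2A - 7B = -5.
Solving: A = -6, B = -1.
So c(n) = - \left(-7\right)^{n} - 6 \cdot 2^{n}.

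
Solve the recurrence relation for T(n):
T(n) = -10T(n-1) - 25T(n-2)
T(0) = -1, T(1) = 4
Characteristic equation: x² + 10x + 25 = 0, which is (x - (-5))².
Repeated root r = -5.
General solution: T(n) = (A + Bn)·(-5)^n.
From T(0) = -1: A = -1.
From T(1) = 4: (A + B)·(-5) = 4 ⇒ B = \frac{1}{5}.
So T(n) = \left(\frac{n}{5} - 1\right) \cdot (-5)^n.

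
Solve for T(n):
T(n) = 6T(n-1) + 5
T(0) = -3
First-order linear non-homogeneous.
Homogeneous solution: T_h(n) = A·(6)^n.
Try constant particular solution T_p = K: K = 6K + 5 ⇒ K = -1.
General: T(n) = A·(6)^n - 1.
Apply T(0) = -3: A - 1 = -3 ⇒ A = -2.
So T(n) = - 2 \cdot 6^{n} - 1.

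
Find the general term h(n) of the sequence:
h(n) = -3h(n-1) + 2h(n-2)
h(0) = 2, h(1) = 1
Characteristic equation: x² + 3x - 2 = 0.
Discriminant Δ = (-3)² + 4·(2) = 17.
Roots r₁,₂ = (-3 ± √17)/2, so r₁ = - \frac{3}{2} + \frac{\sqrt{17}}{2}, r₂ = - \frac{\sqrt{17}}{2} - \frac{3}{2}.
General solution: h(n) = A·r₁^n + B·r₂^n.
From the initial conditions, A + B = 2 and r₁A + r₂B = 1.
Since r₁ - r₂ = √17: A = (1 - (2)r₂)/√17 = \frac{4 \sqrt{17}}{17} + 1, and B = 2 - A = 1 - \frac{4 \sqrt{17}}{17}.
So h(n) = \left(\frac{4 \sqrt{17}}{17} + 1\right)\left(- \frac{3}{2} + \frac{\sqrt{17}}{2}\right)^n + \left(1 - \frac{4 \sqrt{17}}{17}\right)\left(- \frac{\sqrt{17}}{2} - \frac{3}{2}\right)^n.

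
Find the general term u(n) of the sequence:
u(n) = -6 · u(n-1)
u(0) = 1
Pure geometric recurrence with ratio -6.
By induction u(n) = u(0) · (-6)^n = \left(-6\right)^{n}.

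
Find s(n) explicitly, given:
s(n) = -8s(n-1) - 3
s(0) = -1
First-order linear non-homogeneous.
Homogeneous solution: s_h(n) = A·(-8)^n.
Try constant particular solution s_p = K: K = -8K - 3 ⇒ K = - \frac{1}{3}.
General: s(n) = A·(-8)^n - \frac{1}{3}.
Apply s(0) = -1: A - \frac{1}{3} = -1 ⇒ A = - \frac{2}{3}.
So s(n) = - \frac{2 \left(-8\right)^{n}}{3} - \frac{1}{3}.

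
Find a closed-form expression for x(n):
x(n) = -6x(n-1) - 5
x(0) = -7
First-order linear non-homogeneous.
Homogeneous solution: x_h(n) = A·(-6)^n.
Try constant particular solution x_p = K: K = -6K - 5 ⇒ K = - \frac{5}{7}.
General: x(n) = A·(-6)^n - \frac{5}{7}.
Apply x(0) = -7: A - \frac{5}{7} = -7 ⇒ A = - \frac{44}{7}.
So x(n) = - \frac{44 \left(-6\right)^{n}}{7} - \frac{5}{7}.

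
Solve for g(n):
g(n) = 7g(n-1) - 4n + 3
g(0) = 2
First-order linear with linear forcing.
Homogeneous solution: g_h(n) = A·(7)^n.
Try particular g_p(n) = pn + q. Substituting:
  pn + q = 7(p(n-1) + q) - 4n + 3.
Matching the n-coefficient: p = 7p - 4 ⇒ p = \frac{2}{3}.
Matching constants: q = -7p + 7q + 3 ⇒ q = \frac{5}{18}.
General: g(n) = A·(7)^n + \frac{2 n}{3} + \frac{5}{18}.
Apply g(0) = 2: A + \frac{5}{18} = 2 ⇒ A = \frac{31}{18}.
So g(n) = \frac{31 \cdot 7^{n}}{18} + \frac{2 n}{3} + \frac{5}{18}.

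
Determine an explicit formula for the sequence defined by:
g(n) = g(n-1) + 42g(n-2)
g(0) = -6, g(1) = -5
Characteristic equation: x² - x - 42 = 0, which factors as (x - (7))(x - (-6)) = 0.
Roots r₁ = 7, r₂ = -6 (distinct).
General solution: g(n) = A·(7)^n + B·(-6)^n.
From g(0) = -6: A + B = -6.
From g(1) = -5: 7A - 6B = -5.
Solving: A = - \frac{41}{13}, B = - \frac{37}{13}.
So g(n) = - \frac{37 \left(-6\right)^{n}}{13} - \frac{41 \cdot 7^{n}}{13}.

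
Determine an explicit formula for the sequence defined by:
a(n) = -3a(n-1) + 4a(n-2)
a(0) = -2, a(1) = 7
Characteristic equation: x² + 3x - 4 = 0, which factors as (x - (1))(x - (-4)) = 0.
Roots r₁ = 1, r₂ = -4 (distinct).
General solution: a(n) = A·(1)^n + B·(-4)^n.
From a(0) = -2: A + B = -2.
From a(1) = 7: A - 4B = 7.
Solving: A = - \frac{1}{5}, B = - \frac{9}{5}.
So a(n) = - \frac{9 \left(-4\right)^{n}}{5} - \frac{1}{5}.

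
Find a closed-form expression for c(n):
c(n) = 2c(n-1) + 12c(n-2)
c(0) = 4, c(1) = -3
Characteristic equation: x² - 2x - 12 = 0.
Discriminant Δ = (2)² + 4·(12) = 52.
Roots r₁,₂ = (2 ± √52)/2, so r₁ = 1 + \sqrt{13}, r₂ = 1 - \sqrt{13}.
General solution: c(n) = A·r₁^n + B·r₂^n.
From the initial conditions, A + B = 4 and r₁A + r₂B = -3.
Since r₁ - r₂ = √52: A = (-3 - (4)r₂)/√52 = 2 - \frac{7 \sqrt{13}}{26}, and B = 4 - A = \frac{7 \sqrt{13}}{26} + 2.
So c(n) = \left(2 - \frac{7 \sqrt{13}}{26}\right)\left(1 + \sqrt{13}\right)^n + \left(\frac{7 \sqrt{13}}{26} + 2\right)\left(1 - \sqrt{13}\right)^n.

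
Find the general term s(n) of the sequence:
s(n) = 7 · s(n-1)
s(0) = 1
Pure geometric recurrence with ratio 7.
By induction s(n) = s(0) · (7)^n = 7^{n}.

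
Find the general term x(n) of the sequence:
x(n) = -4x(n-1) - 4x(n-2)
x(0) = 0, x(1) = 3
Characteristic equation: x² + 4x + 4 = 0, which is (x - (-2))².
Repeated root r = -2.
General solution: x(n) = (A + Bn)·(-2)^n.
From x(0) = 0: A = 0.
From x(1) = 3: (A + B)·(-2) = 3 ⇒ B = - \frac{3}{2}.
So x(n) = \left(- \frac{3 n}{2}\right) \cdot (-2)^n.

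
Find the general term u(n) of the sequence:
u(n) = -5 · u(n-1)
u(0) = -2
Pure geometric recurrence with ratio -5.
By induction u(n) = u(0) · (-5)^n = - 2 \left(-5\right)^{n}.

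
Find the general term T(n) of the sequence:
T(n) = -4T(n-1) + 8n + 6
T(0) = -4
First-order linear with linear forcing.
Homogeneous solution: T_h(n) = A·(-4)^n.
Try particular T_p(n) = pn + q. Substituting:
  pn + q = -4(p(n-1) + q) + 8n + 6.
Matching the n-coefficient: p = -4p + 8 ⇒ p = \frac{8}{5}.
Matching constants: q = 4p - 4q + 6 ⇒ q = \frac{62}{25}.
General: T(n) = A·(-4)^n + \frac{8 n}{5} + \frac{62}{25}.
Apply T(0) = -4: A + \frac{62}{25} = -4 ⇒ A = - \frac{162}{25}.
So T(n) = - \frac{162 \left(-4\right)^{n}}{25} + \frac{8 n}{5} + \frac{62}{25}.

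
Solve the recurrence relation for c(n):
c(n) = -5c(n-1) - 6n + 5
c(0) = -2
First-order linear with linear forcing.
Homogeneous solution: c_h(n) = A·(-5)^n.
Try particular c_p(n) = pn + q. Substituting:
  pn + q = -5(p(n-1) + q) - 6n + 5.
Matching the n-coefficient: p = -5p - 6 ⇒ p = -1.
Matching constants: q = 5p - 5q + 5 ⇒ q = 0.
General: c(n) = A·(-5)^n - n + 0.
Apply c(0) = -2: A + 0 = -2 ⇒ A = -2.
So c(n) = - 2 \left(-5\right)^{n} - n.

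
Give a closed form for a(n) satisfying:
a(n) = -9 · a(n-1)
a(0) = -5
Pure geometric recurrence with ratio -9.
By induction a(n) = a(0) · (-9)^n = - 5 \left(-9\right)^{n}.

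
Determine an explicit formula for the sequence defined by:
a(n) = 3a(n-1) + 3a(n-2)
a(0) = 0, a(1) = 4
Characteristic equation: x² - 3x - 3 = 0.
Discriminant Δ = (3)² + 4·(3) = 21.
Roots r₁,₂ = (3 ± √21)/2, so r₁ = \frac{3}{2} + \frac{\sqrt{21}}{2}, r₂ = \frac{3}{2} - \frac{\sqrt{21}}{2}.
General solution: a(n) = A·r₁^n + B·r₂^n.
From the initial conditions, A + B = 0 and r₁A + r₂B = 4.
Since r₁ - r₂ = √21: A = (4 - (0)r₂)/√21 = \frac{4 \sqrt{21}}{21}, and B = 0 - A = - \frac{4 \sqrt{21}}{21}.
So a(n) = \left(\frac{4 \sqrt{21}}{21}\right)\left(\frac{3}{2} + \frac{\sqrt{21}}{2}\right)^n + \left(- \frac{4 \sqrt{21}}{21}\right)\left(\frac{3}{2} - \frac{\sqrt{21}}{2}\right)^n.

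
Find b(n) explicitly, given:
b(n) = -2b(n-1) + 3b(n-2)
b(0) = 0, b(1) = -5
Characteristic equation: x² + 2x - 3 = 0, which factors as (x - (1))(x - (-3)) = 0.
Roots r₁ = 1, r₂ = -3 (distinct).
General solution: b(n) = A·(1)^n + B·(-3)^n.
From b(0) = 0: A + B = 0.
From b(1) = -5: A - 3B = -5.
Solving: A = - \frac{5}{4}, B = \frac{5}{4}.
So b(n) = \frac{5 \left(-3\right)^{n}}{4} - \frac{5}{4}.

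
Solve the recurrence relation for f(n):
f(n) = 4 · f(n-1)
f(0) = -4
Pure geometric recurrence with ratio 4.
By induction f(n) = f(0) · (4)^n = - 4 \cdot 4^{n}.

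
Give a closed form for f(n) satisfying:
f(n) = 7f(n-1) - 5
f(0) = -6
First-order linear non-homogeneous.
Homogeneous solution: f_h(n) = A·(7)^n.
Try constant particular solution f_p = K: K = 7K - 5 ⇒ K = \frac{5}{6}.
General: f(n) = A·(7)^n + \frac{5}{6}.
Apply f(0) = -6: A + \frac{5}{6} = -6 ⇒ A = - \frac{41}{6}.
So f(n) = \frac{5}{6} - \frac{41 \cdot 7^{n}}{6}.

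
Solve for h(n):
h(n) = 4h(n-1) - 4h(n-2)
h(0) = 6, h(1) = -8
Characteristic equation: x² - 4x + 4 = 0, which is (x - (2))².
Repeated root r = 2.
General solution: h(n) = (A + Bn)·(2)^n.
From h(0) = 6: A = 6.
From h(1) = -8: (A + B)·(2) = -8 ⇒ B = -10.
So h(n) = \left(6 - 10 n\right) \cdot (2)^n.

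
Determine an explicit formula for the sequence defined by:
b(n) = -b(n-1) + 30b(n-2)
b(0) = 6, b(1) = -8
Characteristic equation: x² + x - 30 = 0, which factors as (x - (5))(x - (-6)) = 0.
Roots r₁ = 5, r₂ = -6 (distinct).
General solution: b(n) = A·(5)^n + B·(-6)^n.
From b(0) = 6: A + B = 6.
From b(1) = -8: 5A - 6B = -8.
Solving: A = \frac{28}{11}, B = \frac{38}{11}.
So b(n) = \frac{38 \left(-6\right)^{n}}{11} + \frac{28 \cdot 5^{n}}{11}.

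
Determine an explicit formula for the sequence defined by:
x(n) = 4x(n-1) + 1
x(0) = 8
First-order linear non-homogeneous.
Homogeneous solution: x_h(n) = A·(4)^n.
Try constant particular solution x_p = K: K = 4K + 1 ⇒ K = - \frac{1}{3}.
General: x(n) = A·(4)^n - \frac{1}{3}.
Apply x(0) = 8: A - \frac{1}{3} = 8 ⇒ A = \frac{25}{3}.
So x(n) = \frac{25 \cdot 4^{n}}{3} - \frac{1}{3}.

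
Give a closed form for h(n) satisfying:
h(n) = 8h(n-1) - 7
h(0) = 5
First-order linear non-homogeneous.
Homogeneous solution: h_h(n) = A·(8)^n.
Try constant particular solution h_p = K: K = 8K - 7 ⇒ K = 1.
General: h(n) = A·(8)^n + 1.
Apply h(0) = 5: A + 1 = 5 ⇒ A = 4.
So h(n) = 4 \cdot 8^{n} + 1.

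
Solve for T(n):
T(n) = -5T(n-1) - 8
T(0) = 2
First-order linear non-homogeneous.
Homogeneous solution: T_h(n) = A·(-5)^n.
Try constant particular solution T_p = K: K = -5K - 8 ⇒ K = - \frac{4}{3}.
General: T(n) = A·(-5)^n - \frac{4}{3}.
Apply T(0) = 2: A - \frac{4}{3} = 2 ⇒ A = \frac{10}{3}.
So T(n) = \frac{10 \left(-5\right)^{n}}{3} - \frac{4}{3}.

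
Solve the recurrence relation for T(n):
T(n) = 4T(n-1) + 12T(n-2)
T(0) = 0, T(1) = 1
Characteristic equation: x² - 4x - 12 = 0, which factors as (x - (-2))(x - (6)) = 0.
Roots r₁ = -2, r₂ = 6 (distinct).
General solution: T(n) = A·(-2)^n + B·(6)^n.
From T(0) = 0: A + B = 0.
From T(1) = 1: -2A + 6B = 1.
Solving: A = - \frac{1}{8}, B = \frac{1}{8}.
So T(n) = - \frac{\left(-2\right)^{n}}{8} + \frac{6^{n}}{8}.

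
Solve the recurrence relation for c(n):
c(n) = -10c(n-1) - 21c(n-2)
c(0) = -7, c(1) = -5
Characteristic equation: x² + 10x + 21 = 0, which factors as (x - (-3))(x - (-7)) = 0.
Roots r₁ = -3, r₂ = -7 (distinct).
General solution: c(n) = A·(-3)^n + B·(-7)^n.
From c(0) = -7: A + B = -7.
From c(1) = -5: -3A - 7B = -5.
Solving: A = - \frac{27}{2}, B = \frac{13}{2}.
So c(n) = - \frac{27 \left(-3\right)^{n}}{2} + \frac{13 \left(-7\right)^{n}}{2}.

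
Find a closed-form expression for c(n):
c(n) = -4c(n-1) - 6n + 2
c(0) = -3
First-order linear with linear forcing.
Homogeneous solution: c_h(n) = A·(-4)^n.
Try particular c_p(n) = pn + q. Substituting:
  pn + q = -4(p(n-1) + q) - 6n + 2.
Matching the n-coefficient: p = -4p - 6 ⇒ p = - \frac{6}{5}.
Matching constants: q = 4p - 4q + 2 ⇒ q = - \frac{14}{25}.
General: c(n) = A·(-4)^n - \frac{6 n}{5} - \frac{14}{25}.
Apply c(0) = -3: A - \frac{14}{25} = -3 ⇒ A = - \frac{61}{25}.
So c(n) = - \frac{61 \left(-4\right)^{n}}{25} - \frac{6 n}{5} - \frac{14}{25}.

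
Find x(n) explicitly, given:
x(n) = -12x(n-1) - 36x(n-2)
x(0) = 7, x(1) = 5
Characteristic equation: x² + 12x + 36 = 0, which is (x - (-6))².
Repeated root r = -6.
General solution: x(n) = (A + Bn)·(-6)^n.
From x(0) = 7: A = 7.
From x(1) = 5: (A + B)·(-6) = 5 ⇒ B = - \frac{47}{6}.
So x(n) = \left(7 - \frac{47 n}{6}\right) \cdot (-6)^n.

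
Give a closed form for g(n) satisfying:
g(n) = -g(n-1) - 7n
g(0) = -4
First-order linear with linear forcing.
Homogeneous solution: g_h(n) = A·(-1)^n.
Try particular g_p(n) = pn + q. Substituting:
  pn + q = -(p(n-1) + q) - 7n.
Matching the n-coefficient: p = -p - 7 ⇒ p = - \frac{7}{2}.
Matching constants: q = p - q ⇒ q = - \frac{7}{4}.
General: g(n) = A·(-1)^n - \frac{7 n}{2} - \frac{7}{4}.
Apply g(0) = -4: A - \frac{7}{4} = -4 ⇒ A = - \frac{9}{4}.
So g(n) = - \frac{9 \left(-1\right)^{n}}{4} - \frac{7 n}{2} - \frac{7}{4}.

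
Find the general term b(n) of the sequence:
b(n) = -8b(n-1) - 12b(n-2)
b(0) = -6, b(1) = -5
Characteristic equation: x² + 8x + 12 = 0, which factors as (x - (-2))(x - (-6)) = 0.
Roots r₁ = -2, r₂ = -6 (distinct).
General solution: b(n) = A·(-2)^n + B·(-6)^n.
From b(0) = -6: A + B = -6.
From b(1) = -5: -2A - 6B = -5.
Solving: A = - \frac{41}{4}, B = \frac{17}{4}.
So b(n) = - \frac{41 \left(-2\right)^{n}}{4} + \frac{17 \left(-6\right)^{n}}{4}.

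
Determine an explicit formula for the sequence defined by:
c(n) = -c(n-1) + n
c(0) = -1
First-order linear with linear forcing.
Homogeneous solution: c_h(n) = A·(-1)^n.
Try particular c_p(n) = pn + q. Substituting:
  pn + q = -(p(n-1) + q) + n.
Matching the n-coefficient: p = -p + 1 ⇒ p = \frac{1}{2}.
Matching constants: q = p - q ⇒ q = \frac{1}{4}.
General: c(n) = A·(-1)^n + \frac{n}{2} + \frac{1}{4}.
Apply c(0) = -1: A + \frac{1}{4} = -1 ⇒ A = - \frac{5}{4}.
So c(n) = - \frac{5 \left(-1\right)^{n}}{4} + \frac{n}{2} + \frac{1}{4}.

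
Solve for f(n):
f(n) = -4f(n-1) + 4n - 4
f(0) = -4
First-order linear with linear forcing.
Homogeneous solution: f_h(n) = A·(-4)^n.
Try particular f_p(n) = pn + q. Substituting:
  pn + q = -4(p(n-1) + q) + 4n - 4.
Matching the n-coefficient: p = -4p + 4 ⇒ p = \frac{4}{5}.
Matching constants: q = 4p - 4q - 4 ⇒ q = - \frac{4}{25}.
General: f(n) = A·(-4)^n + \frac{4 n}{5} - \frac{4}{25}.
Apply f(0) = -4: A - \frac{4}{25} = -4 ⇒ A = - \frac{96}{25}.
So f(n) = - \frac{96 \left(-4\right)^{n}}{25} + \frac{4 n}{5} - \frac{4}{25}.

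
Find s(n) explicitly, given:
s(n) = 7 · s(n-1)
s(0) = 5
Pure geometric recurrence with ratio 7.
By induction s(n) = s(0) · (7)^n = 5 \cdot 7^{n}.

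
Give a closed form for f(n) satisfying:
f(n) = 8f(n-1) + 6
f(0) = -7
First-order linear non-homogeneous.
Homogeneous solution: f_h(n) = A·(8)^n.
Try constant particular solution f_p = K: K = 8K + 6 ⇒ K = - \frac{6}{7}.
General: f(n) = A·(8)^n - \frac{6}{7}.
Apply f(0) = -7: A - \frac{6}{7} = -7 ⇒ A = - \frac{43}{7}.
So f(n) = - \frac{43 \cdot 8^{n}}{7} - \frac{6}{7}.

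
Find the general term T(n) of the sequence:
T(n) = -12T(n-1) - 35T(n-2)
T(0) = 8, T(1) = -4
Characteristic equation: x² + 12x + 35 = 0, which factors as (x - (-7))(x - (-5)) = 0.
Roots r₁ = -7, r₂ = -5 (distinct).
General solution: T(n) = A·(-7)^n + B·(-5)^n.
From T(0) = 8: A + B = 8.
From T(1) = -4: -7A - 5B = -4.
Solving: A = -18, B = 26.
So T(n) = 26 \left(-5\right)^{n} - 18 \left(-7\right)^{n}.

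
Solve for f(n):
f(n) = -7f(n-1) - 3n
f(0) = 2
First-order linear with linear forcing.
Homogeneous solution: f_h(n) = A·(-7)^n.
Try particular f_p(n) = pn + q. Substituting:
  pn + q = -7(p(n-1) + q) - 3n.
Matching the n-coefficient: p = -7p - 3 ⇒ p = - \frac{3}{8}.
Matching constants: q = 7p - 7q ⇒ q = - \frac{21}{64}.
General: f(n) = A·(-7)^n - \frac{3 n}{8} - \frac{21}{64}.
Apply f(0) = 2: A - \frac{21}{64} = 2 ⇒ A = \frac{149}{64}.
So f(n) = \frac{149 \left(-7\right)^{n}}{64} - \frac{3 n}{8} - \frac{21}{64}.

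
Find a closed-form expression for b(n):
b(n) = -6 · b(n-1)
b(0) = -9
Pure geometric recurrence with ratio -6.
By induction b(n) = b(0) · (-6)^n = - 9 \left(-6\right)^{n}.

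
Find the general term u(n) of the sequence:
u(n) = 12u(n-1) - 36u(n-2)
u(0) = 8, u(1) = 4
Characteristic equation: x² - 12x + 36 = 0, which is (x - (6))².
Repeated root r = 6.
General solution: u(n) = (A + Bn)·(6)^n.
From u(0) = 8: A = 8.
From u(1) = 4: (A + B)·(6) = 4 ⇒ B = - \frac{22}{3}.
So u(n) = \left(8 - \frac{22 n}{3}\right) \cdot (6)^n.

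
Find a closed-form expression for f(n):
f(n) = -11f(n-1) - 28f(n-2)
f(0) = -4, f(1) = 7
Characteristic equation: x² + 11x + 28 = 0, which factors as (x - (-4))(x - (-7)) = 0.
Roots r₁ = -4, r₂ = -7 (distinct).
General solution: f(n) = A·(-4)^n + B·(-7)^n.
From f(0) = -4: A + B = -4.
From f(1) = 7: -4A - 7B = 7.
Solving: A = -7, B = 3.
So f(n) = - 7 \left(-4\right)^{n} + 3 \left(-7\right)^{n}.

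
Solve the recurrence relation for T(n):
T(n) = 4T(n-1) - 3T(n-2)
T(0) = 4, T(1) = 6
Characteristic equation: x² - 4x + 3 = 0, which factors as (x - (1))(x - (3)) = 0.
Roots r₁ = 1, r₂ = 3 (distinct).
General solution: T(n) = A·(1)^n + B·(3)^n.
From T(0) = 4: A + B = 4.
From T(1) = 6: A + 3B = 6.
Solving: A = 3, B = 1.
So T(n) = 3^{n} + 3.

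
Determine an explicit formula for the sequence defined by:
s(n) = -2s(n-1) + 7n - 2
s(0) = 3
First-order linear with linear forcing.
Homogeneous solution: s_h(n) = A·(-2)^n.
Try particular s_p(n) = pn + q. Substituting:
  pn + q = -2(p(n-1) + q) + 7n - 2.
Matching the n-coefficient: p = -2p + 7 ⇒ p = \frac{7}{3}.
Matching constants: q = 2p - 2q - 2 ⇒ q = \frac{8}{9}.
General: s(n) = A·(-2)^n + \frac{7 n}{3} + \frac{8}{9}.
Apply s(0) = 3: A + \frac{8}{9} = 3 ⇒ A = \frac{19}{9}.
So s(n) = \frac{19 \left(-2\right)^{n}}{9} + \frac{7 n}{3} + \frac{8}{9}.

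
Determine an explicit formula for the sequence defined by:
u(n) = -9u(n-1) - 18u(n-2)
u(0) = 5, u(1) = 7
Characteristic equation: x² + 9x + 18 = 0, which factors as (x - (-3))(x - (-6)) = 0.
Roots r₁ = -3, r₂ = -6 (distinct).
General solution: u(n) = A·(-3)^n + B·(-6)^n.
From u(0) = 5: A + B = 5.
From u(1) = 7: -3A - 6B = 7.
Solving: A = \frac{37}{3}, B = - \frac{22}{3}.
So u(n) = \frac{37 \left(-3\right)^{n}}{3} - \frac{22 \left(-6\right)^{n}}{3}.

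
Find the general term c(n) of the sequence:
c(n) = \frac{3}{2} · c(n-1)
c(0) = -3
Pure geometric recurrence with ratio \frac{3}{2}.
By induction c(n) = c(0) · (\frac{3}{2})^n = - 3 \left(\frac{3}{2}\right)^{n}.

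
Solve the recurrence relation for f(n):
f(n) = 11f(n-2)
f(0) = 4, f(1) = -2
Characteristic equation: x² - 11 = 0.
Discriminant Δ = (0)² + 4·(11) = 44.
Roots r₁,₂ = (0 ± √44)/2, so r₁ = \sqrt{11}, r₂ = - \sqrt{11}.
General solution: f(n) = A·r₁^n + B·r₂^n.
From the initial conditions, A + B = 4 and r₁A + r₂B = -2.
Since r₁ - r₂ = √44: A = (-2 - (4)r₂)/√44 = 2 - \frac{\sqrt{11}}{11}, and B = 4 - A = \frac{\sqrt{11}}{11} + 2.
So f(n) = \left(2 - \frac{\sqrt{11}}{11}\right)\left(\sqrt{11}\right)^n + \left(\frac{\sqrt{11}}{11} + 2\right)\left(- \sqrt{11}\right)^n.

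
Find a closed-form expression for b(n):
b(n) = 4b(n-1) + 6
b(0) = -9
First-order linear non-homogeneous.
Homogeneous solution: b_h(n) = A·(4)^n.
Try constant particular solution b_p = K: K = 4K + 6 ⇒ K = -2.
General: b(n) = A·(4)^n - 2.
Apply b(0) = -9: A - 2 = -9 ⇒ A = -7.
So b(n) = - 7 \cdot 4^{n} - 2.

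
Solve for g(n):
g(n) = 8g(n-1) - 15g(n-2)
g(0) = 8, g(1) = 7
Characteristic equation: x² - 8x + 15 = 0, which factors as (x - (5))(x - (3)) = 0.
Roots r₁ = 5, r₂ = 3 (distinct).
General solution: g(n) = A·(5)^n + B·(3)^n.
From g(0) = 8: A + B = 8.
From g(1) = 7: 5A + 3B = 7.
Solving: A = - \frac{17}{2}, B = \frac{33}{2}.
So g(n) = \frac{33 \cdot 3^{n}}{2} - \frac{17 \cdot 5^{n}}{2}.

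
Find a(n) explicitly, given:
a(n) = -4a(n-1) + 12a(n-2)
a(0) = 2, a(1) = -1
Characteristic equation: x² + 4x - 12 = 0, which factors as (x - (2))(x - (-6)) = 0.
Roots r₁ = 2, r₂ = -6 (distinct).
General solution: a(n) = A·(2)^n + B·(-6)^n.
From a(0) = 2: A + B = 2.
From a(1) = -1: 2A - 6B = -1.
Solving: A = \frac{11}{8}, B = \frac{5}{8}.
So a(n) = \frac{5 \left(-6\right)^{n}}{8} + \frac{11 \cdot 2^{n}}{8}.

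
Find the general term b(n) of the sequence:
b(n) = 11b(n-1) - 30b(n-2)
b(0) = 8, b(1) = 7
Characteristic equation: x² - 11x + 30 = 0, which factors as (x - (5))(x - (6)) = 0.
Roots r₁ = 5, r₂ = 6 (distinct).
General solution: b(n) = A·(5)^n + B·(6)^n.
From b(0) = 8: A + B = 8.
From b(1) = 7: 5A + 6B = 7.
Solving: A = 41, B = -33.
So b(n) = 41 \cdot 5^{n} - 33 \cdot 6^{n}.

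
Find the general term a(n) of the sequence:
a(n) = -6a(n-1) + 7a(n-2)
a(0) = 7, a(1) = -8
Characteristic equation: x² + 6x - 7 = 0, which factors as (x - (1))(x - (-7)) = 0.
Roots r₁ = 1, r₂ = -7 (distinct).
General solution: a(n) = A·(1)^n + B·(-7)^n.
From a(0) = 7: A + B = 7.
From a(1) = -8: A - 7B = -8.
Solving: A = \frac{41}{8}, B = \frac{15}{8}.
So a(n) = \frac{15 \left(-7\right)^{n}}{8} + \frac{41}{8}.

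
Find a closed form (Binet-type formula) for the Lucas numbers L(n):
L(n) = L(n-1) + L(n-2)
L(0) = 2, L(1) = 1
This is the Lucas sequence.
Characteristic equation: x² - x - 1 = 0; roots r₁ = \frac{1}{2} + \frac{\sqrt{5}}{2}, r₂ = \frac{1}{2} - \frac{\sqrt{5}}{2}.
General: L(n) = A·r₁^n + B·r₂^n. Solving with L(0)=2, L(1)=1 gives A = 1, B = 1.
So L(n) = 2^{- n} \left(\left(1 - \sqrt{5}\right)^{n} + \left(1 + \sqrt{5}\right)^{n}\right).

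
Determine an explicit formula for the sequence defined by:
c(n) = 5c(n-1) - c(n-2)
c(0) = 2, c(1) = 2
Characteristic equation: x² - 5x + 1 = 0.
Discriminant Δ = (5)² + 4·(-1) = 21.
Roots r₁,₂ = (5 ± √21)/2, so r₁ = \frac{\sqrt{21}}{2} + \frac{5}{2}, r₂ = \frac{5}{2} - \frac{\sqrt{21}}{2}.
General solution: c(n) = A·r₁^n + B·r₂^n.
From the initial conditions, A + B = 2 and r₁A + r₂B = 2.
Since r₁ - r₂ = √21: A = (2 - (2)r₂)/√21 = 1 - \frac{\sqrt{21}}{7}, and B = 2 - A = \frac{\sqrt{21}}{7} + 1.
So c(n) = \left(1 - \frac{\sqrt{21}}{7}\right)\left(\frac{\sqrt{21}}{2} + \frac{5}{2}\right)^n + \left(\frac{\sqrt{21}}{7} + 1\right)\left(\frac{5}{2} - \frac{\sqrt{21}}{2}\right)^n.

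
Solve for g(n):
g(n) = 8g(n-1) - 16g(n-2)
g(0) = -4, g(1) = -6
Characteristic equation: x² - 8x + 16 = 0, which is (x - (4))².
Repeated root r = 4.
General solution: g(n) = (A + Bn)·(4)^n.
From g(0) = -4: A = -4.
From g(1) = -6: (A + B)·(4) = -6 ⇒ B = \frac{5}{2}.
So g(n) = \left(\frac{5 n}{2} - 4\right) \cdot (4)^n.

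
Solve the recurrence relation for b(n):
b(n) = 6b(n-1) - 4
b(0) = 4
First-order linear non-homogeneous.
Homogeneous solution: b_h(n) = A·(6)^n.
Try constant particular solution b_p = K: K = 6K - 4 ⇒ K = \frac{4}{5}.
General: b(n) = A·(6)^n + \frac{4}{5}.
Apply b(0) = 4: A + \frac{4}{5} = 4 ⇒ A = \frac{16}{5}.
So b(n) = \frac{16 \cdot 6^{n}}{5} + \frac{4}{5}.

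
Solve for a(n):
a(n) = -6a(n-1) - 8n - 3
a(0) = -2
First-order linear with linear forcing.
Homogeneous solution: a_h(n) = A·(-6)^n.
Try particular a_p(n) = pn + q. Substituting:
  pn + q = -6(p(n-1) + q) - 8n - 3.
Matching the n-coefficient: p = -6p - 8 ⇒ p = - \frac{8}{7}.
Matching constants: q = 6p - 6q - 3 ⇒ q = - \frac{69}{49}.
General: a(n) = A·(-6)^n - \frac{8 n}{7} - \frac{69}{49}.
Apply a(0) = -2: A - \frac{69}{49} = -2 ⇒ A = - \frac{29}{49}.
So a(n) = - \frac{29 \left(-6\right)^{n}}{49} - \frac{8 n}{7} - \frac{69}{49}.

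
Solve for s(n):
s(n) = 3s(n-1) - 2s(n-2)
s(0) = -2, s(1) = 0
Characteristic equation: x² - 3x + 2 = 0, which factors as (x - (2))(x - (1)) = 0.
Roots r₁ = 2, r₂ = 1 (distinct).
General solution: s(n) = A·(2)^n + B·(1)^n.
From s(0) = -2: A + B = -2.
From s(1) = 0: 2A + B = 0.
Solving: A = 2, B = -4.
So s(n) = 2 \cdot 2^{n} - 4.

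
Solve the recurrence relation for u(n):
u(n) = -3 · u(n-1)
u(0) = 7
Pure geometric recurrence with ratio -3.
By induction u(n) = u(0) · (-3)^n = 7 \left(-3\right)^{n}.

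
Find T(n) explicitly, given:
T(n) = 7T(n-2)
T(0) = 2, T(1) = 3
Characteristic equation: x² - 7 = 0.
Discriminant Δ = (0)² + 4·(7) = 28.
Roots r₁,₂ = (0 ± √28)/2, so r₁ = \sqrt{7}, r₂ = - \sqrt{7}.
General solution: T(n) = A·r₁^n + B·r₂^n.
From the initial conditions, A + B = 2 and r₁A + r₂B = 3.
Since r₁ - r₂ = √28: A = (3 - (2)r₂)/√28 = \frac{3 \sqrt{7}}{14} + 1, and B = 2 - A = 1 - \frac{3 \sqrt{7}}{14}.
So T(n) = \left(\frac{3 \sqrt{7}}{14} + 1\right)\left(\sqrt{7}\right)^n + \left(1 - \frac{3 \sqrt{7}}{14}\right)\left(- \sqrt{7}\right)^n.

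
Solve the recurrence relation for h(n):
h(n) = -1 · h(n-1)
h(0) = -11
Pure geometric recurrence with ratio -1.
By induction h(n) = h(0) · (-1)^n = - 11 \left(-1\right)^{n}.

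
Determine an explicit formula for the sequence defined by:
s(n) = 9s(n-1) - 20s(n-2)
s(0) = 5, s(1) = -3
Characteristic equation: x² - 9x + 20 = 0, which factors as (x - (4))(x - (5)) = 0.
Roots r₁ = 4, r₂ = 5 (distinct).
General solution: s(n) = A·(4)^n + B·(5)^n.
From s(0) = 5: A + B = 5.
From s(1) = -3: 4A + 5B = -3.
Solving: A = 28, B = -23.
So s(n) = 28 \cdot 4^{n} - 23 \cdot 5^{n}.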